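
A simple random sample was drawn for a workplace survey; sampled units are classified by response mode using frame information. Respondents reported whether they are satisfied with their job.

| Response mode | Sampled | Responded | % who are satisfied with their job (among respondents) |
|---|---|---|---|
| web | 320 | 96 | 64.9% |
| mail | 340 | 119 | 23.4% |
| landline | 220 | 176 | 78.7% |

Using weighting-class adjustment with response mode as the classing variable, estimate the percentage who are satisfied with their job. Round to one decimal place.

Class response rates: web 96/320 = 30%, mail 119/340 = 35%, landline 176/220 = 80%.
With weight = n_sampled/n_responded per class, the weighted class total is n_sampled:
  web: 320 × 64.9 = 20,768
  mail: 340 × 23.4 = 7956
  landline: 220 × 78.7 = 17,314
Adjusted estimate = 46,038 / 880 = 52.3159 → 52.3%.

52.3%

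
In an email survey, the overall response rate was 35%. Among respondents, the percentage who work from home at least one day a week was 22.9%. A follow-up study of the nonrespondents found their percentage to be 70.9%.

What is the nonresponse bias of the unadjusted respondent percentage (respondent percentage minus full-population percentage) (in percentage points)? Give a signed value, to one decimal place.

-31.2 percentage points

Nonresponse fraction = 1 − 0.35 = 0.65.
Bias = (nonresponse fraction) × (respondent percentage − nonrespondent percentage)
     = 0.65 × (22.9 − 70.9) = 0.65 × -48 = -31.2.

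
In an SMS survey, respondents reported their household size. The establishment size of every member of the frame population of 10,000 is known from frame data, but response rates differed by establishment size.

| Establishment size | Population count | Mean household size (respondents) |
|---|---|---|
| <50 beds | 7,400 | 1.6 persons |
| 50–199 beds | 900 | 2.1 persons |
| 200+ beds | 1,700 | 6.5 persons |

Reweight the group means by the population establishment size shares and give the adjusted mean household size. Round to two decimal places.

Reweight to the known establishment size distribution:
  <50 beds: (7,400/10,000) × 1.6 = 1.184
  50–199 beds: (900/10,000) × 2.1 = 0.189
  200+ beds: (1,700/10,000) × 6.5 = 1.105
Post-stratified estimate = 2.478 → 2.48.

2.48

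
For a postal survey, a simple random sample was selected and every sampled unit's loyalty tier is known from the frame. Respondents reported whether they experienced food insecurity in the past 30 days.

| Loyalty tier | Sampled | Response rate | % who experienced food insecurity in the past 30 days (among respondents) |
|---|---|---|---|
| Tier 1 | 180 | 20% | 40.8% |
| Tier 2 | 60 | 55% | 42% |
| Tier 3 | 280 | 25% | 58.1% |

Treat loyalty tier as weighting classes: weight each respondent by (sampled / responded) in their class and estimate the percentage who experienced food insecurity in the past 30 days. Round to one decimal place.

50.3%

With weight = n_sampled/n_responded per class, the weighted class total is n_sampled:
  Tier 1: 180 × 40.8 = 7344
  Tier 2: 60 × 42 = 2520
  Tier 3: 280 × 58.1 = 16,268
Adjusted estimate = 26,132 / 520 = 50.2538 → 50.3%.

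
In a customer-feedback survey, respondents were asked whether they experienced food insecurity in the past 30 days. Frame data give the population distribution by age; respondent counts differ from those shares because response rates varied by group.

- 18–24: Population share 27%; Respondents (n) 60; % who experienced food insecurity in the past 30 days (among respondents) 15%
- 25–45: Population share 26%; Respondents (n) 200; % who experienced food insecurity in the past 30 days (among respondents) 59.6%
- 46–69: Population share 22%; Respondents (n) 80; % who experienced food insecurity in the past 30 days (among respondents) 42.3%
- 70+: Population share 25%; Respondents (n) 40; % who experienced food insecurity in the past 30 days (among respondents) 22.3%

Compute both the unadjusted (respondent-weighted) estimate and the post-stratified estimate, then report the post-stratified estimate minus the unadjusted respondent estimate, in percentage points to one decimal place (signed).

-10.6 percentage points

Naive respondent-only estimate (weights = respondent counts):
  (60/380)×15 + (200/380)×59.6 + (80/380)×42.3 + (40/380)×22.3 = 44.9895%
Reweighting by population age shares:
  0.27×15 + 0.26×59.6 + 0.22×42.3 + 0.25×22.3 = 34.427%
Difference = 34.427 − 44.9895 = -10.5625 pp.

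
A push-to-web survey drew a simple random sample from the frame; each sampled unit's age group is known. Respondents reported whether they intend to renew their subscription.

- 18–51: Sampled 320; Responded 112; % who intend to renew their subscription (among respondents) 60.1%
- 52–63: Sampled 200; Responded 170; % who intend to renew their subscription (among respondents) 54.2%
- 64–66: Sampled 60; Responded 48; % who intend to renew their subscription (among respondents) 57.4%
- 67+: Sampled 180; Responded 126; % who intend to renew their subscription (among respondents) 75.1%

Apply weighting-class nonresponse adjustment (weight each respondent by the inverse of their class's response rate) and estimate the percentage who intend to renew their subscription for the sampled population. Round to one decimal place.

61.9%

Response rates by class: 18–51 112/320 = 35%, 52–63 170/200 = 85%, 64–66 48/60 = 80%, 67+ 126/180 = 70%.
Each respondent's weight = sampled/responded in their class; summing within a class gives n_sampled, so:
  18–51: 320 × 60.1 = 19,232
  52–63: 200 × 54.2 = 10,840
  64–66: 60 × 57.4 = 3444
  67+: 180 × 75.1 = 13518
Adjusted estimate = 47,034 / 760 = 61.8868 → 61.9%.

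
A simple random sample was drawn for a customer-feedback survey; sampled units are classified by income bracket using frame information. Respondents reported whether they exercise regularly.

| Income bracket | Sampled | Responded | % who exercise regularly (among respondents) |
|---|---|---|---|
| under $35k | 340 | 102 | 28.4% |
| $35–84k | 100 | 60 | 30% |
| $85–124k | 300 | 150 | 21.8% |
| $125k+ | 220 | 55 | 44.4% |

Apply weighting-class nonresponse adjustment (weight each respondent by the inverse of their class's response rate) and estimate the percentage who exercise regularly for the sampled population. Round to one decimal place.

Class response rates: under $35k 102/340 = 30%, $35–84k 60/100 = 60%, $85–124k 150/300 = 50%, $125k+ 55/220 = 25%.
Weighting each respondent by the inverse class response rate inflates each class back to its sampled size, so the class weight is n_sampled:
  under $35k: 340 × 28.4 = 9656
  $35–84k: 100 × 30 = 3000
  $85–124k: 300 × 21.8 = 6540
  $125k+: 220 × 44.4 = 9768
Adjusted estimate = 28,964 / 960 = 30.1708 → 30.2%.

30.2%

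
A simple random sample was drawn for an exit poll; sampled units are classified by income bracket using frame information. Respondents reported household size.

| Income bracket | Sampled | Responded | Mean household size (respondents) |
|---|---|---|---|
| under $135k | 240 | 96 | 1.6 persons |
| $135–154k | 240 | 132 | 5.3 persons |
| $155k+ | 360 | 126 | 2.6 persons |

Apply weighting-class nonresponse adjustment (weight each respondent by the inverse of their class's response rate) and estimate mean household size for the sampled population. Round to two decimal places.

3.09

Class response rates: under $135k 96/240 = 40%, $135–154k 132/240 = 55%, $155k+ 126/360 = 35%.
With weight = n_sampled/n_responded per class, the weighted class total is n_sampled:
  under $135k: 240 × 1.6 = 384
  $135–154k: 240 × 5.3 = 1272
  $155k+: 360 × 2.6 = 936
Adjusted estimate = 2592 / 840 = 3.08571 → 3.09.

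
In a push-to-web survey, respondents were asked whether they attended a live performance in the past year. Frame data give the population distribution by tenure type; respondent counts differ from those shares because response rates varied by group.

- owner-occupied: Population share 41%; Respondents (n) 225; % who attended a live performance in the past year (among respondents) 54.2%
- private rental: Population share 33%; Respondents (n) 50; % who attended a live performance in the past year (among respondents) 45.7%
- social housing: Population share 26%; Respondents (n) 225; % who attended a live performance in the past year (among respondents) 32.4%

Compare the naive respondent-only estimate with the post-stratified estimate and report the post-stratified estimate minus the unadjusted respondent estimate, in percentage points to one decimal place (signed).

+2.2 percentage points

Unadjusted (pooled respondent) estimate weights by respondent counts:
  (225/500)×54.2 + (50/500)×45.7 + (225/500)×32.4 = 43.54%
Reweighting by population tenure type shares:
  0.41×54.2 + 0.33×45.7 + 0.26×32.4 = 45.727%
Difference = 45.727 − 43.54 = 2.187 pp.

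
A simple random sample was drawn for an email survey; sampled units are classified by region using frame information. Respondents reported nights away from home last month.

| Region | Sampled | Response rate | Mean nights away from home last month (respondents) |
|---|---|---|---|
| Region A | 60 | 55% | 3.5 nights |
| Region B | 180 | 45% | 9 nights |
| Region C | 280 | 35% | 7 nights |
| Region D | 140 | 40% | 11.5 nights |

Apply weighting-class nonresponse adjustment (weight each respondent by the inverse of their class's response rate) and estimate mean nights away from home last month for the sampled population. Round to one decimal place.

Inverse-response-rate weighting restores each class to its sampled count, so class totals weight by n_sampled:
  Region A: 60 × 3.5 = 210
  Region B: 180 × 9 = 1620
  Region C: 280 × 7 = 1960
  Region D: 140 × 11.5 = 1610
Adjusted estimate = 5400 / 660 = 8.18182 → 8.2.

8.2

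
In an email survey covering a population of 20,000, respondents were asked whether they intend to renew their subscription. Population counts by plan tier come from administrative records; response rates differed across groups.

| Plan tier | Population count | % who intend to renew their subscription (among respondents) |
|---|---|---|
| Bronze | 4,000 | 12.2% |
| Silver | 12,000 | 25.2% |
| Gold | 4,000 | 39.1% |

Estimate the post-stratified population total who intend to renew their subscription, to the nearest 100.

Each cell contributes its population count × the respondent rate:
  Bronze: 4,000 × 12.2% = 488
  Silver: 12,000 × 25.2% = 3024
  Gold: 4,000 × 39.1% = 1564
Estimated total = 5076 → 5,100.

5,100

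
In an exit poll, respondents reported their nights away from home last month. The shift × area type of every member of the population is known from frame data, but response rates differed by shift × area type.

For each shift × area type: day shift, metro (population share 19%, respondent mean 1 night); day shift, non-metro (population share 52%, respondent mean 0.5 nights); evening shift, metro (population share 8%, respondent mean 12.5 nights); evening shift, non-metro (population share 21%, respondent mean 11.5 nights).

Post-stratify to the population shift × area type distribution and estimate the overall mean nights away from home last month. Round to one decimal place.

3.9

Post-stratification weights by population share, not respondent share:
  day shift, metro: 0.19 × 1 = 0.19
  day shift, non-metro: 0.52 × 0.5 = 0.26
  evening shift, metro: 0.08 × 12.5 = 1
  evening shift, non-metro: 0.21 × 11.5 = 2.415
Post-stratified estimate = 3.865 → 3.9.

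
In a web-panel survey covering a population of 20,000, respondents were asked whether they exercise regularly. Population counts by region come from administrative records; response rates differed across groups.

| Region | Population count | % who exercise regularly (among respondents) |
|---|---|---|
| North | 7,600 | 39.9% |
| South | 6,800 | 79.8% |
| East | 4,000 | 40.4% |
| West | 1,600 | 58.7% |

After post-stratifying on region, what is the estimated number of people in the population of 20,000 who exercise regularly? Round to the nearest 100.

Each cell contributes its population count × the respondent rate:
  North: 7,600 × 39.9% = 3032.4
  South: 6,800 × 79.8% = 5426.4
  East: 4,000 × 40.4% = 1616
  West: 1,600 × 58.7% = 939.2
Estimated total = 11,014 → 11,000.

11,000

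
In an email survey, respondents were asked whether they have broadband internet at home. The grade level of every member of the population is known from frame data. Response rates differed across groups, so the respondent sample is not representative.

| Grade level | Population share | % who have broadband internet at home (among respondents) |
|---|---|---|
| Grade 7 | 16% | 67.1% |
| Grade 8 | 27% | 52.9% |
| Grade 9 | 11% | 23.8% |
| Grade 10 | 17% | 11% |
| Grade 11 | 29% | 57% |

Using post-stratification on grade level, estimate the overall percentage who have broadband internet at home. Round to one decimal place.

Post-stratification weights by population share, not respondent share:
  Grade 7: 0.16 × 67.1 = 10.736
  Grade 8: 0.27 × 52.9 = 14.283
  Grade 9: 0.11 × 23.8 = 2.618
  Grade 10: 0.17 × 11 = 1.87
  Grade 11: 0.29 × 57 = 16.53
Post-stratified estimate = 46.037 → 46.0%.

46.0%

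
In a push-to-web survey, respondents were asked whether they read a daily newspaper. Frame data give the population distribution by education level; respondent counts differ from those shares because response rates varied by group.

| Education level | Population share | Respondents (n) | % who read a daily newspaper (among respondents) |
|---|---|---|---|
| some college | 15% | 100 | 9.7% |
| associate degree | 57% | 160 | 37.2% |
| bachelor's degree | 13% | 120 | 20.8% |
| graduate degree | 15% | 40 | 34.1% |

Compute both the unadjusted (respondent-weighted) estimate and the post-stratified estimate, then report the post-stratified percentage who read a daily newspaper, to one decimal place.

Unadjusted (pooled respondent) estimate weights by respondent counts:
  (100/420)×9.7 + (160/420)×37.2 + (120/420)×20.8 + (40/420)×34.1 = 25.6714%
Post-stratified estimate weights by population shares:
  0.15×9.7 + 0.57×37.2 + 0.13×20.8 + 0.15×34.1 = 30.478%

30.5%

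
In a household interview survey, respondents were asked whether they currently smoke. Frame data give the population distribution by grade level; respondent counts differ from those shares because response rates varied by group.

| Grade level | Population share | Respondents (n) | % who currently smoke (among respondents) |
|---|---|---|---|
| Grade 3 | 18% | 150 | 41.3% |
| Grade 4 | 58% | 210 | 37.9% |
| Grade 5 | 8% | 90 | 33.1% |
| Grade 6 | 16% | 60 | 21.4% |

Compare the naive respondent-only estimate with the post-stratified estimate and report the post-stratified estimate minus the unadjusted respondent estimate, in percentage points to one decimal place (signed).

-0.6 percentage points

Unadjusted (pooled respondent) estimate weights by respondent counts:
  (150/510)×41.3 + (210/510)×37.9 + (90/510)×33.1 + (60/510)×21.4 = 36.1118%
Post-stratifying to population shares instead:
  0.18×41.3 + 0.58×37.9 + 0.08×33.1 + 0.16×21.4 = 35.488%
Difference = 35.488 − 36.1118 = -0.6238 pp.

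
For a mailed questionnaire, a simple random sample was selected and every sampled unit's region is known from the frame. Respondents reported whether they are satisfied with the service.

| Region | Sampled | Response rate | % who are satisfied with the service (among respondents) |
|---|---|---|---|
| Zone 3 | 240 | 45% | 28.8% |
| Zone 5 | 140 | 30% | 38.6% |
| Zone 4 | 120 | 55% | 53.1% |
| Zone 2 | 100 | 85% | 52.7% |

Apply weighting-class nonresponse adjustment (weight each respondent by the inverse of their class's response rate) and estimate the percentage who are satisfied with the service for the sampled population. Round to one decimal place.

39.9%

With weight = n_sampled/n_responded per class, the weighted class total is n_sampled:
  Zone 3: 240 × 28.8 = 6912
  Zone 5: 140 × 38.6 = 5404
  Zone 4: 120 × 53.1 = 6372
  Zone 2: 100 × 52.7 = 5270
Adjusted estimate = 23,958 / 600 = 39.93 → 39.9%.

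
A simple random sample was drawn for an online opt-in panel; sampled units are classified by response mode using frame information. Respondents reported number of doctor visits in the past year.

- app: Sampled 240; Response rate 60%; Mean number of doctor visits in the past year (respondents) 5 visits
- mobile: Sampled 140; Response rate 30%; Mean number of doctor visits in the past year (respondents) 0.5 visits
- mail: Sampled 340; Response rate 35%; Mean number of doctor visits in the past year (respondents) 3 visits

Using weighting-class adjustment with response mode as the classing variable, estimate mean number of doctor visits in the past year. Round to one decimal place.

3.2

Inverse-response-rate weighting restores each class to its sampled count, so class totals weight by n_sampled:
  app: 240 × 5 = 1200
  mobile: 140 × 0.5 = 70
  mail: 340 × 3 = 1020
Adjusted estimate = 2290 / 720 = 3.18056 → 3.2.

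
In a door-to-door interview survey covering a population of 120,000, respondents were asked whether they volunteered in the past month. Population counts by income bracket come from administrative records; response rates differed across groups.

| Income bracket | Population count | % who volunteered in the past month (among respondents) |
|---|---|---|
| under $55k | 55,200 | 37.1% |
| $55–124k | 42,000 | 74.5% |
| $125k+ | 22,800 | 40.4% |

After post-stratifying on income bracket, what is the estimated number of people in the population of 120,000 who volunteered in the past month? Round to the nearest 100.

Each cell contributes its population count × the respondent rate:
  under $55k: 55,200 × 37.1% = 20479.2
  $55–124k: 42,000 × 74.5% = 31,290
  $125k+: 22,800 × 40.4% = 9211.2
Estimated total = 60980.4 → 61,000.

61,000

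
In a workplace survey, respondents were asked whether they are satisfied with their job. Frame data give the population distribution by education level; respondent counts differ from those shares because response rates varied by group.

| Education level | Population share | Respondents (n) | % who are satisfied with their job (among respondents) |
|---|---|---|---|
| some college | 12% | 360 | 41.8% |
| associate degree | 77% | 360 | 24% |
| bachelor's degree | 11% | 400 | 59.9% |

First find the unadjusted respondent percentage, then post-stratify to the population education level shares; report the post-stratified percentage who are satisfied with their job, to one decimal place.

30.1%

Without adjustment, the pooled respondent share is:
  (360/1120)×41.8 + (360/1120)×24 + (400/1120)×59.9 = 42.5429%
Reweighting by population education level shares:
  0.12×41.8 + 0.77×24 + 0.11×59.9 = 30.085%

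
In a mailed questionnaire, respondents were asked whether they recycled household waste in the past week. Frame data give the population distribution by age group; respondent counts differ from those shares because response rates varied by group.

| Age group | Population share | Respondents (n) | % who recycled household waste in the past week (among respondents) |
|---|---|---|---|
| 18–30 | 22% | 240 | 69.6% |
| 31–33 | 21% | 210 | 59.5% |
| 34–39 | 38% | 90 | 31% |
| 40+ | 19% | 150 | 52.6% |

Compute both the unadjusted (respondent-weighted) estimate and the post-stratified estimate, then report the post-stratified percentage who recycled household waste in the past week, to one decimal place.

49.6%

Naive respondent-only estimate (weights = respondent counts):
  (240/690)×69.6 + (210/690)×59.5 + (90/690)×31 + (150/690)×52.6 = 57.7957%
Post-stratifying to population shares instead:
  0.22×69.6 + 0.21×59.5 + 0.38×31 + 0.19×52.6 = 49.581%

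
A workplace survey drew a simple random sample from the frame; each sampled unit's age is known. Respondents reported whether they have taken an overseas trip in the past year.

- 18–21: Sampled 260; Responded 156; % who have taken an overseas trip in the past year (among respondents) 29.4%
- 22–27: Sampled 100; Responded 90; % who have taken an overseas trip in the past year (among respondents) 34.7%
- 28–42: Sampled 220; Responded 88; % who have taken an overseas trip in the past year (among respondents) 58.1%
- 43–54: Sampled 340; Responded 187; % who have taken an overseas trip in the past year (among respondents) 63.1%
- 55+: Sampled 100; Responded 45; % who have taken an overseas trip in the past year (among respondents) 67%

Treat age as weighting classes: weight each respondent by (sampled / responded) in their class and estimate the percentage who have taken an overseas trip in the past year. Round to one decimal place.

Response rates by class: 18–21 156/260 = 60%, 22–27 90/100 = 90%, 28–42 88/220 = 40%, 43–54 187/340 = 55%, 55+ 45/100 = 45%.
Weighting each respondent by the inverse class response rate inflates each class back to its sampled size, so the class weight is n_sampled:
  18–21: 260 × 29.4 = 7644
  22–27: 100 × 34.7 = 3470
  28–42: 220 × 58.1 = 12,782
  43–54: 340 × 63.1 = 21,454
  55+: 100 × 67 = 6700
Adjusted estimate = 52,050 / 1,020 = 51.0294 → 51.0%.

51.0%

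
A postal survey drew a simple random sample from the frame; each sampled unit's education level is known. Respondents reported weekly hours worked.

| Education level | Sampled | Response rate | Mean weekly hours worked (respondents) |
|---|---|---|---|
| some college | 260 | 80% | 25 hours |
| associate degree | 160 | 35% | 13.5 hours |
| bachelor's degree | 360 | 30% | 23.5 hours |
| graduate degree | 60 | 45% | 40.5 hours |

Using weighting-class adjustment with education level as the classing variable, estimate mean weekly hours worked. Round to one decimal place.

23.3

Each respondent's weight = sampled/responded in their class; summing within a class gives n_sampled, so:
  some college: 260 × 25 = 6500
  associate degree: 160 × 13.5 = 2160
  bachelor's degree: 360 × 23.5 = 8460
  graduate degree: 60 × 40.5 = 2430
Adjusted estimate = 19,550 / 840 = 23.2738 → 23.3.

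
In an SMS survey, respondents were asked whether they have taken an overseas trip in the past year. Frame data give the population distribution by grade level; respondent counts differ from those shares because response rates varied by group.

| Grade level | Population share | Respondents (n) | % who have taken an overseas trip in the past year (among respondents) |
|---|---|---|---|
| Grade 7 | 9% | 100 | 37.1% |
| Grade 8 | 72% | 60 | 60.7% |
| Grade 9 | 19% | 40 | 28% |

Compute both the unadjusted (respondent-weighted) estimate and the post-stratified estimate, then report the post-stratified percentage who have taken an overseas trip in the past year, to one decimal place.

Unadjusted (pooled respondent) estimate weights by respondent counts:
  (100/200)×37.1 + (60/200)×60.7 + (40/200)×28 = 42.36%
Post-stratified estimate weights by population shares:
  0.09×37.1 + 0.72×60.7 + 0.19×28 = 52.363%

52.4%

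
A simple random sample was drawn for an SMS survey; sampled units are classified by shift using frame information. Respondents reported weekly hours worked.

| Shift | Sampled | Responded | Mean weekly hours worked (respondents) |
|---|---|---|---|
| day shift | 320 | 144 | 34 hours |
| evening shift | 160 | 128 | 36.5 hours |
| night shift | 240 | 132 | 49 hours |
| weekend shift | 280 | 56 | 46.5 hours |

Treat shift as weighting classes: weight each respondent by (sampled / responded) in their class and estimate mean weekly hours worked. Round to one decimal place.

41.5

Class response rates: day shift 144/320 = 45%, evening shift 128/160 = 80%, night shift 132/240 = 55%, weekend shift 56/280 = 20%.
Each respondent's weight = sampled/responded in their class; summing within a class gives n_sampled, so:
  day shift: 320 × 34 = 10,880
  evening shift: 160 × 36.5 = 5840
  night shift: 240 × 49 = 11,760
  weekend shift: 280 × 46.5 = 13,020
Adjusted estimate = 41,500 / 1,000 = 41.5 → 41.5.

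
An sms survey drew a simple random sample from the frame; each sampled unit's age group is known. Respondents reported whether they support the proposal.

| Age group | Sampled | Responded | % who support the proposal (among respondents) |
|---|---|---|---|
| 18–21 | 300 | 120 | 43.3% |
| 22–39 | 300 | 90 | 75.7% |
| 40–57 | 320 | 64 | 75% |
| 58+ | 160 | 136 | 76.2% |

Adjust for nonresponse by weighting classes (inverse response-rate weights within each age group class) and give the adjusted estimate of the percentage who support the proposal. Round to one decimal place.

Response rates by class: 18–21 120/300 = 40%, 22–39 90/300 = 30%, 40–57 64/320 = 20%, 58+ 136/160 = 85%.
With weight = n_sampled/n_responded per class, the weighted class total is n_sampled:
  18–21: 300 × 43.3 = 12,990
  22–39: 300 × 75.7 = 22,710
  40–57: 320 × 75 = 24,000
  58+: 160 × 76.2 = 12,192
Adjusted estimate = 71,892 / 1,080 = 66.5667 → 66.6%.

66.6%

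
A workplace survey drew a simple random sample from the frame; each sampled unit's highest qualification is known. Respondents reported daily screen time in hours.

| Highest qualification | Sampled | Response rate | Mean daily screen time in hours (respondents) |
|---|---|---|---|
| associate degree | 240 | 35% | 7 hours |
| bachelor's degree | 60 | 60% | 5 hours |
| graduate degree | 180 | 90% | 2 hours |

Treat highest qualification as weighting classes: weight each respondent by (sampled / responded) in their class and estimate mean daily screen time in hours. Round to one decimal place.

Inverse-response-rate weighting restores each class to its sampled count, so class totals weight by n_sampled:
  associate degree: 240 × 7 = 1680
  bachelor's degree: 60 × 5 = 300
  graduate degree: 180 × 2 = 360
Adjusted estimate = 2340 / 480 = 4.875 → 4.9.

4.9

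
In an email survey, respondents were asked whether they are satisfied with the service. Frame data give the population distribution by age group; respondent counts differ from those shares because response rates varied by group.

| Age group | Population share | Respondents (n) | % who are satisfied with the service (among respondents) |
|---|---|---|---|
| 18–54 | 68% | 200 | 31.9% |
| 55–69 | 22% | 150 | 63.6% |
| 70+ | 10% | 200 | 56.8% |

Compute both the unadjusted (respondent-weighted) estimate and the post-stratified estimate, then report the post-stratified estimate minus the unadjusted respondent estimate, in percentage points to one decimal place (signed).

-8.2 percentage points

Naive respondent-only estimate (weights = respondent counts):
  (200/550)×31.9 + (150/550)×63.6 + (200/550)×56.8 = 49.6%
Post-stratified estimate weights by population shares:
  0.68×31.9 + 0.22×63.6 + 0.1×56.8 = 41.364%
Difference = 41.364 − 49.6 = -8.236 pp.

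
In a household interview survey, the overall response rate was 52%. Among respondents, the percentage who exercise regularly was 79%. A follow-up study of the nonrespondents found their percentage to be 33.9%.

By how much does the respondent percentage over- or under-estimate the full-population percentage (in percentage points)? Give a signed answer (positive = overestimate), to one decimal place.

Nonresponse fraction = 1 − 0.52 = 0.48.
Bias = (nonresponse fraction) × (respondent percentage − nonrespondent percentage)
     = 0.48 × (79 − 33.9) = 0.48 × 45.1 = 21.648.

+21.6 percentage points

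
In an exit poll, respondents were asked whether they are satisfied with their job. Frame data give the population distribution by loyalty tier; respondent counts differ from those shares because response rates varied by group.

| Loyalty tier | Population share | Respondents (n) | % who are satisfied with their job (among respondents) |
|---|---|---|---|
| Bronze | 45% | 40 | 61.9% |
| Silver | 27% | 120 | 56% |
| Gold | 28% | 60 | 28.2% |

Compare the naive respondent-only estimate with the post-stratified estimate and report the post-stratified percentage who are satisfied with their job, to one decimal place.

Unadjusted (pooled respondent) estimate weights by respondent counts:
  (40/220)×61.9 + (120/220)×56 + (60/220)×28.2 = 49.4909%
Reweighting by population loyalty tier shares:
  0.45×61.9 + 0.27×56 + 0.28×28.2 = 50.871%

50.9%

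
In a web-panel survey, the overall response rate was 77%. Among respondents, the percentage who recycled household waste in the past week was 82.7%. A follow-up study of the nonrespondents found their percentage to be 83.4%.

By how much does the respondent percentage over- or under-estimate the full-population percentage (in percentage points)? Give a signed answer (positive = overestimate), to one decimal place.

Nonresponse fraction = 1 − 0.77 = 0.23.
Bias = (nonresponse fraction) × (respondent percentage − nonrespondent percentage)
     = 0.23 × (82.7 − 83.4) = 0.23 × -0.7 = -0.161.

-0.2 percentage points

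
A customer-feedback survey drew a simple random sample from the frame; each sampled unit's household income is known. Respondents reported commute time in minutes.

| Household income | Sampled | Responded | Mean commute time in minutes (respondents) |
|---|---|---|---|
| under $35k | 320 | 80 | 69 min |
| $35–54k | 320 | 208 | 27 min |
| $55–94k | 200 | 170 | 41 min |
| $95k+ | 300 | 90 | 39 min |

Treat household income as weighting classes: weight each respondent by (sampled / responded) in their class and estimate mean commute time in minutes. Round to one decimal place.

Response rates by class: under $35k 80/320 = 25%, $35–54k 208/320 = 65%, $55–94k 170/200 = 85%, $95k+ 90/300 = 30%.
Each respondent's weight = sampled/responded in their class; summing within a class gives n_sampled, so:
  under $35k: 320 × 69 = 22,080
  $35–54k: 320 × 27 = 8640
  $55–94k: 200 × 41 = 8200
  $95k+: 300 × 39 = 11,700
Adjusted estimate = 50,620 / 1,140 = 44.4035 → 44.4.

44.4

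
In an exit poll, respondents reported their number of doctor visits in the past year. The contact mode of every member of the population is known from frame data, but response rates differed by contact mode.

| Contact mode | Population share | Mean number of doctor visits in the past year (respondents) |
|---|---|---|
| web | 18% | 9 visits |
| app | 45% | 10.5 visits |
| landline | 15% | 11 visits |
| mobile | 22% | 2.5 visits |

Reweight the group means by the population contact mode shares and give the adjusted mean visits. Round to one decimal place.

Reweight to the known contact mode distribution:
  web: 0.18 × 9 = 1.62
  app: 0.45 × 10.5 = 4.725
  landline: 0.15 × 11 = 1.65
  mobile: 0.22 × 2.5 = 0.55
Post-stratified estimate = 8.545 → 8.5.

8.5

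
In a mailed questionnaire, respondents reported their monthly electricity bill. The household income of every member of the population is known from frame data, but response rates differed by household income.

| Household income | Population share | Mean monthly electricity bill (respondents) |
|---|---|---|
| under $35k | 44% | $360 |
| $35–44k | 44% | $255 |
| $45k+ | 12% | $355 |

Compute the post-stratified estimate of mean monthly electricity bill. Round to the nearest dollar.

Reweight to the known household income distribution:
  under $35k: 0.44 × 360 = 158.4
  $35–44k: 0.44 × 255 = 112.2
  $45k+: 0.12 × 355 = 42.6
Post-stratified estimate = 313.2 → $313.

$313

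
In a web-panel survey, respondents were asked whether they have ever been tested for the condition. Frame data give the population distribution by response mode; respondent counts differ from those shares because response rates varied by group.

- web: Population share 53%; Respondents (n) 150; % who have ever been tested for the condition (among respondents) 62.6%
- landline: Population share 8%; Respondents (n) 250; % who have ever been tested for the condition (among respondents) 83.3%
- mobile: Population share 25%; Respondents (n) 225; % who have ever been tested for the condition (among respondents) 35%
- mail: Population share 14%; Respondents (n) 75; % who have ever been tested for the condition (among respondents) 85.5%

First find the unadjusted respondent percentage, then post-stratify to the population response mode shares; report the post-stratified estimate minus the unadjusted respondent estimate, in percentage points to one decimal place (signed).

Without adjustment, the pooled respondent share is:
  (150/700)×62.6 + (250/700)×83.3 + (225/700)×35 + (75/700)×85.5 = 63.575%
Post-stratified estimate weights by population shares:
  0.53×62.6 + 0.08×83.3 + 0.25×35 + 0.14×85.5 = 60.562%
Difference = 60.562 − 63.575 = -3.013 pp.

-3.0 percentage points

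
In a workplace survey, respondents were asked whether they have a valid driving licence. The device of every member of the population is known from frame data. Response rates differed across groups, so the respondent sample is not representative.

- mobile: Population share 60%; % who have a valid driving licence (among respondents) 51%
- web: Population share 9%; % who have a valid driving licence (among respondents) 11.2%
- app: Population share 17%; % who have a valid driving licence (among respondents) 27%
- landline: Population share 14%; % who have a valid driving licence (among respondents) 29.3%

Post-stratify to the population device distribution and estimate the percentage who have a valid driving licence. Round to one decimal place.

Each cell contributes population-share × respondent value:
  mobile: 0.6 × 51 = 30.6
  web: 0.09 × 11.2 = 1.008
  app: 0.17 × 27 = 4.59
  landline: 0.14 × 29.3 = 4.102
Post-stratified estimate = 40.3 → 40.3%.

40.3%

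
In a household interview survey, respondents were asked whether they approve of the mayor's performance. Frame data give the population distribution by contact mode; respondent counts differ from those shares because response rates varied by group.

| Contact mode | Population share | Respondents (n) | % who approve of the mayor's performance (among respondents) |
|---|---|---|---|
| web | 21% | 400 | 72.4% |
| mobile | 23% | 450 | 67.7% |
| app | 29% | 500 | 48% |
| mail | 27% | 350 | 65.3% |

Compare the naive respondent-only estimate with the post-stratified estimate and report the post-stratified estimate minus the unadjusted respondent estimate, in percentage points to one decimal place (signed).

-0.2 percentage points

Unadjusted (pooled respondent) estimate weights by respondent counts:
  (400/1700)×72.4 + (450/1700)×67.7 + (500/1700)×48 + (350/1700)×65.3 = 62.5176%
Post-stratified estimate weights by population shares:
  0.21×72.4 + 0.23×67.7 + 0.29×48 + 0.27×65.3 = 62.326%
Difference = 62.326 − 62.5176 = -0.1916 pp.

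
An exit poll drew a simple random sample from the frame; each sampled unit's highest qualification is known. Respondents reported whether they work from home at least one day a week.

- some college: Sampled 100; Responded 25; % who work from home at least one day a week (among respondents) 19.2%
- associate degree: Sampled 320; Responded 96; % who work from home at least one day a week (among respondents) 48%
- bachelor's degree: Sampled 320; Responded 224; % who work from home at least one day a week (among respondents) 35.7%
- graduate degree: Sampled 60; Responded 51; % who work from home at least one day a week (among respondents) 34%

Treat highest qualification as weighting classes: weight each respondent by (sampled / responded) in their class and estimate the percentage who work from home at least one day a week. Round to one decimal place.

Class response rates: some college 25/100 = 25%, associate degree 96/320 = 30%, bachelor's degree 224/320 = 70%, graduate degree 51/60 = 85%.
Inverse-response-rate weighting restores each class to its sampled count, so class totals weight by n_sampled:
  some college: 100 × 19.2 = 1920
  associate degree: 320 × 48 = 15,360
  bachelor's degree: 320 × 35.7 = 11,424
  graduate degree: 60 × 34 = 2040
Adjusted estimate = 30,744 / 800 = 38.43 → 38.4%.

38.4%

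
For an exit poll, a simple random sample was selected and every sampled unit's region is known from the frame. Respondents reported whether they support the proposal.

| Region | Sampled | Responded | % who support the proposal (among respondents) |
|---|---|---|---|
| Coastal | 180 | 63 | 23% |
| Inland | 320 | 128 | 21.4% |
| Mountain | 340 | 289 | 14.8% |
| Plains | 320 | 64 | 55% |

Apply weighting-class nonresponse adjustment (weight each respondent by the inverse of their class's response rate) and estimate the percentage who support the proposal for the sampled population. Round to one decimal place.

29.0%

Response rates by class: Coastal 63/180 = 35%, Inland 128/320 = 40%, Mountain 289/340 = 85%, Plains 64/320 = 20%.
Weighting each respondent by the inverse class response rate inflates each class back to its sampled size, so the class weight is n_sampled:
  Coastal: 180 × 23 = 4140
  Inland: 320 × 21.4 = 6848
  Mountain: 340 × 14.8 = 5032
  Plains: 320 × 55 = 17,600
Adjusted estimate = 33,620 / 1,160 = 28.9828 → 29.0%.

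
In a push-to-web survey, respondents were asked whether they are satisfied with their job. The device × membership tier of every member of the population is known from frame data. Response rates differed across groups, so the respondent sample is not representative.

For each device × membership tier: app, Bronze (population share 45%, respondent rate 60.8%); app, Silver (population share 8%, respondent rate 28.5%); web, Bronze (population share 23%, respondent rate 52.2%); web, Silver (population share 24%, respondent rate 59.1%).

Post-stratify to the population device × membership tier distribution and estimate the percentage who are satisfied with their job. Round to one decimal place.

55.8%

Reweight to the known device × membership tier distribution:
  app, Bronze: 0.45 × 60.8 = 27.36
  app, Silver: 0.08 × 28.5 = 2.28
  web, Bronze: 0.23 × 52.2 = 12.006
  web, Silver: 0.24 × 59.1 = 14.184
Post-stratified estimate = 55.83 → 55.8%.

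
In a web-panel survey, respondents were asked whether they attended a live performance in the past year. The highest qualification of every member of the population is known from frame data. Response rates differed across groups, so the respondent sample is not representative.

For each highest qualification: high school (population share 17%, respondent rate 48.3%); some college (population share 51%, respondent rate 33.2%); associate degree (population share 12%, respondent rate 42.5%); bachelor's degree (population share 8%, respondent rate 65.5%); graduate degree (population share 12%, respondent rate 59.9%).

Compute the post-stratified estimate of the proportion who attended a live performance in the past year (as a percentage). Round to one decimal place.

42.7%

Weight each group's respondent value by its population share:
  high school: 0.17 × 48.3 = 8.211
  some college: 0.51 × 33.2 = 16.932
  associate degree: 0.12 × 42.5 = 5.1
  bachelor's degree: 0.08 × 65.5 = 5.24
  graduate degree: 0.12 × 59.9 = 7.188
Post-stratified estimate = 42.671 → 42.7%.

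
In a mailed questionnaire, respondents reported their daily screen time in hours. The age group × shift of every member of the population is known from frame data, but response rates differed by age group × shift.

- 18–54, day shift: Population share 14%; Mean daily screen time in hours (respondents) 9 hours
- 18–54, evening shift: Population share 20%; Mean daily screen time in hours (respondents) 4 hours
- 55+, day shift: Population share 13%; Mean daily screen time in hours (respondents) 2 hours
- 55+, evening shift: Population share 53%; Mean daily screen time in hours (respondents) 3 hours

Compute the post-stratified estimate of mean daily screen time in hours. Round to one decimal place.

3.9

Post-stratification weights by population share, not respondent share:
  18–54, day shift: 0.14 × 9 = 1.26
  18–54, evening shift: 0.2 × 4 = 0.8
  55+, day shift: 0.13 × 2 = 0.26
  55+, evening shift: 0.53 × 3 = 1.59
Post-stratified estimate = 3.91 → 3.9.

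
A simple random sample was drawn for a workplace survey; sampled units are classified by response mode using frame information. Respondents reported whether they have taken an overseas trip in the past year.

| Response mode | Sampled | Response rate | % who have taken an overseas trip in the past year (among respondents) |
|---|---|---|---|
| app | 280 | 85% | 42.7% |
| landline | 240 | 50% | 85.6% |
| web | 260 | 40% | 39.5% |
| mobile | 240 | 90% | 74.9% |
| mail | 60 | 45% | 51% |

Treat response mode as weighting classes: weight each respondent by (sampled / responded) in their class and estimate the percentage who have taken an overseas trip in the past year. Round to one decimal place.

With weight = n_sampled/n_responded per class, the weighted class total is n_sampled:
  app: 280 × 42.7 = 11,956
  landline: 240 × 85.6 = 20,544
  web: 260 × 39.5 = 10,270
  mobile: 240 × 74.9 = 17,976
  mail: 60 × 51 = 3060
Adjusted estimate = 63,806 / 1,080 = 59.0796 → 59.1%.

59.1%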